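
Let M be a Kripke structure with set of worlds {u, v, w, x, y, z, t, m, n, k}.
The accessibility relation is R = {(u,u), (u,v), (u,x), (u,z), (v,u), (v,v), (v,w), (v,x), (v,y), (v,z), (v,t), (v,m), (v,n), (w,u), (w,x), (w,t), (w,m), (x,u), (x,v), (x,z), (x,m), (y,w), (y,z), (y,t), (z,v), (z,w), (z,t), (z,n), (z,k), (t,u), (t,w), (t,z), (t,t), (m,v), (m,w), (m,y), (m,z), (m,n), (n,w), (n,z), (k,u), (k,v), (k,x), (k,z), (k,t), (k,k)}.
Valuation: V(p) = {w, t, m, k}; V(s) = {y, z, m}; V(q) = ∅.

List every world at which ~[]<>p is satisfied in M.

Let φ = ~[]<>p. Evaluate φ at each world:
  u (successors {u, v, x, z}): φ is true.
  v (successors {u, v, w, x, y, z, t, m, n}): φ is true.
  w (successors {u, x, t, m}): φ is true.
  x (successors {u, v, z, m}): φ is true.
  y (successors {w, z, t}): φ is false.
  z (successors {v, w, t, n, k}): φ is false.
  t (successors {u, w, z, t}): φ is true.
  m (successors {v, w, y, z, n}): φ is false.
  n (successors {w, z}): φ is false.
  k (successors {u, v, x, z, t, k}): φ is true.
For instance, at t:
  At t: []<>p is false, so ~[]<>p is true.
    At t: []<>p requires <>p at every successor {u, w, z, t}.
      <>p fails at u, so []<>p is false at t.
Satisfying worlds: {u, v, w, x, t, k}

u, v, w, x, t, k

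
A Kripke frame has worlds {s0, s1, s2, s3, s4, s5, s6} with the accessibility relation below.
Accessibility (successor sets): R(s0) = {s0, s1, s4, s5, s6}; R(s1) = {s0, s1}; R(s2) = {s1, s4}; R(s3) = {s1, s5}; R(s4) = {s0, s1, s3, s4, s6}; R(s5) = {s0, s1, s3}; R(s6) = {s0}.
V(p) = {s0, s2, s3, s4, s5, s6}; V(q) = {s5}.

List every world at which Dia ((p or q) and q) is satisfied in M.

s0, s3

Let φ = Dia ((p or q) and q). Evaluate φ at each world:
  s0 (successors {s0, s1, s4, s5, s6}): φ is true.
  s1 (successors {s0, s1}): φ is false.
  s2 (successors {s1, s4}): φ is false.
  s3 (successors {s1, s5}): φ is true.
  s4 (successors {s0, s1, s3, s4, s6}): φ is false.
  s5 (successors {s0, s1, s3}): φ is false.
  s6 (successors {s0}): φ is false.
For instance, at s1:
  At s1: Dia ((p or q) and q) requires (p or q) and q at some successor in {s0, s1}.
    At s0: (p or q) and q is false.
    At s1: (p or q) and q is false.
  So Dia ((p or q) and q) is false at s1.
Satisfying worlds: {s0, s3}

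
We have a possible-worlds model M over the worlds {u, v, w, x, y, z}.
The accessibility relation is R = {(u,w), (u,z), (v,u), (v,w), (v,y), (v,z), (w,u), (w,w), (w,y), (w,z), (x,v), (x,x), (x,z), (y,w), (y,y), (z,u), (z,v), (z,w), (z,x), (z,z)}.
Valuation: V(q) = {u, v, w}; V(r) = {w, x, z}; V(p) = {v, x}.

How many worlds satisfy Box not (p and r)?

Let φ = Box not (p and r). Evaluate φ at each world:
  u (successors {w, z}): φ is true.
  v (successors {u, w, y, z}): φ is true.
  w (successors {u, w, y, z}): φ is true.
  x (successors {v, x, z}): φ is false.
  y (successors {w, y}): φ is true.
  z (successors {u, v, w, x, z}): φ is false.
For instance, at u:
  At u: Box not (p and r) requires not (p and r) at every successor {w, z}.
    At w: not (p and r) is true.
    At z: not (p and r) is true.
  So Box not (p and r) is true at u.
Satisfying worlds: {u, v, w, y}

4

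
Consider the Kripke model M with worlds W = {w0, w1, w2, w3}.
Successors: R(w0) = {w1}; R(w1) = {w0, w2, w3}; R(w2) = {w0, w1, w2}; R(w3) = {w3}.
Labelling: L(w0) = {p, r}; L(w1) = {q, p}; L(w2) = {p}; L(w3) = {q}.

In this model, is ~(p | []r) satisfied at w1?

No

At w1: p | []r is true, so ~(p | []r) is false.
  At w1: p is true, []r is false, so p | []r is true.
    At w1: []r requires r at every successor {w0, w2, w3}.
      r fails at w2, so []r is false at w1.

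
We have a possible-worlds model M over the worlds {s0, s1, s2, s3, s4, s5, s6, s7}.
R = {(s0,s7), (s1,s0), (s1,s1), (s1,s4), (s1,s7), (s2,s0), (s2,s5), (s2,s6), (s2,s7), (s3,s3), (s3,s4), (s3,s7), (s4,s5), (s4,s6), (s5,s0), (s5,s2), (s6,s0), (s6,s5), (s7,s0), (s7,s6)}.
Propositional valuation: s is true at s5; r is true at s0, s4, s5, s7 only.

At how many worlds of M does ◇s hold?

3

Let φ = ◇s. Evaluate φ at each world:
  s0 (successors {s7}): φ is false.
  s1 (successors {s0, s1, s4, s7}): φ is false.
  s2 (successors {s0, s5, s6, s7}): φ is true.
  s3 (successors {s3, s4, s7}): φ is false.
  s4 (successors {s5, s6}): φ is true.
  s5 (successors {s0, s2}): φ is false.
  s6 (successors {s0, s5}): φ is true.
  s7 (successors {s0, s6}): φ is false.
For instance, at s2:
  At s2: ◇s requires s at some successor in {s0, s5, s6, s7}.
    s holds at s5, so ◇s is true at s2.
Satisfying worlds: {s2, s4, s6}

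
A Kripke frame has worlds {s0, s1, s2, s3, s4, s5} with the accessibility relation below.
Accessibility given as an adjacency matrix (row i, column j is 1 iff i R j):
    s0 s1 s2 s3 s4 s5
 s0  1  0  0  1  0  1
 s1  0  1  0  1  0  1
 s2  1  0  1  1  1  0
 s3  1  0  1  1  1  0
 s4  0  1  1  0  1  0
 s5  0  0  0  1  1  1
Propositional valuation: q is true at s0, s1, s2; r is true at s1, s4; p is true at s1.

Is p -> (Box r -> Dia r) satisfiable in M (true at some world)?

Yes

Recall that Box ψ holds at a world iff ψ holds at every accessible world, and Dia ψ holds iff ψ holds at some accessible world.
Let φ = p -> (Box r -> Dia r). Evaluate φ at each world:
  s0 (successors {s0, s3, s5}): φ is true.
  s1 (successors {s1, s3, s5}): φ is true.
  s2 (successors {s0, s2, s3, s4}): φ is true.
  s3 (successors {s0, s2, s3, s4}): φ is true.
  s4 (successors {s1, s2, s4}): φ is true.
  s5 (successors {s3, s4, s5}): φ is true.
Detail at s0 (witness):
  At s0: p is false, Box r -> Dia r is true, so p -> (Box r -> Dia r) is true.
    At s0: Box r is false, Dia r is false, so Box r -> Dia r is true.
      At s0: Box r requires r at every successor {s0, s3, s5}.
        r fails at s0, so Box r is false at s0.
      At s0: Dia r requires r at some successor in {s0, s3, s5}.
        At s0: r is false.
        At s3: r is false.
        At s5: r is false.
      So Dia r is false at s0.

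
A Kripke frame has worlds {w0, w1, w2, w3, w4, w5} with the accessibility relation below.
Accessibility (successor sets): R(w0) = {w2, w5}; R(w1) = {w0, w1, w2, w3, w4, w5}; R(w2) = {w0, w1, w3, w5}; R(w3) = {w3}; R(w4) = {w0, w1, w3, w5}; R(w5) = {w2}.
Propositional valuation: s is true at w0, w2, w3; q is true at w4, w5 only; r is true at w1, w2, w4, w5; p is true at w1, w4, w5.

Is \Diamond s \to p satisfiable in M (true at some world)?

Recall that \Diamond ψ holds at a world iff ψ holds at some accessible world.
Let φ = \Diamond s \to p. Evaluate φ at each world:
  w0 (successors {w2, w5}): φ is false.
  w1 (successors {w0, w1, w2, w3, w4, w5}): φ is true.
  w2 (successors {w0, w1, w3, w5}): φ is false.
  w3 (successors {w3}): φ is false.
  w4 (successors {w0, w1, w3, w5}): φ is true.
  w5 (successors {w2}): φ is true.
Detail at w1 (witness):
  At w1: \Diamond s is true, p is true, so \Diamond s \to p is true.
    At w1: \Diamond s requires s at some successor in {w0, w1, w2, w3, w4, w5}.
      s holds at w0, so \Diamond s is true at w1.

Yes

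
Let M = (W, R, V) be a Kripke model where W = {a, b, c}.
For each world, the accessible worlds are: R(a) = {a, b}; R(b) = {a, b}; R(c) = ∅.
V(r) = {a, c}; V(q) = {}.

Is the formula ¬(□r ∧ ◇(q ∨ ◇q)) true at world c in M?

Yes

At c: □r ∧ ◇(q ∨ ◇q) is false, so ¬(□r ∧ ◇(q ∨ ◇q)) is true.
  At c: □r is true, ◇(q ∨ ◇q) is false, so □r ∧ ◇(q ∨ ◇q) is false.
    At c: no accessible worlds, so □r holds vacuously.
    At c: no accessible worlds, so ◇(q ∨ ◇q) is false.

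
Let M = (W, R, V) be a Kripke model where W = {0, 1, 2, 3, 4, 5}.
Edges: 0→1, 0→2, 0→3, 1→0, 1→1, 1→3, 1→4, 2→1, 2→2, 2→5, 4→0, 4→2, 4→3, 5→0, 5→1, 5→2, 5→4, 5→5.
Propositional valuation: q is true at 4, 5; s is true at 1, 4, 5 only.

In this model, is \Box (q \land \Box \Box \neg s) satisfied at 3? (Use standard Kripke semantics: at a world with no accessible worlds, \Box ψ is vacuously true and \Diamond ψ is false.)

At 3: no accessible worlds, so \Box (q \land \Box \Box \neg s) holds vacuously.

Yes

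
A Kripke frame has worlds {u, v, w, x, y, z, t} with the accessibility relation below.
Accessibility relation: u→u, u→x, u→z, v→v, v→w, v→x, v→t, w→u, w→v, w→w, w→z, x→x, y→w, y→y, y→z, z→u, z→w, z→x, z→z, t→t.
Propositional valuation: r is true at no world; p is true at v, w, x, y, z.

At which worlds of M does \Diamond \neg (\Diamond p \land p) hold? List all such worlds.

Let φ = \Diamond \neg (\Diamond p \land p). Evaluate φ at each world:
  u (successors {u, x, z}): φ is true.
  v (successors {v, w, x, t}): φ is true.
  w (successors {u, v, w, z}): φ is true.
  x (successors {x}): φ is false.
  y (successors {w, y, z}): φ is false.
  z (successors {u, w, x, z}): φ is true.
  t (successors {t}): φ is true.
For instance, at t:
  At t: \Diamond \neg (\Diamond p \land p) requires \neg (\Diamond p \land p) at some successor in {t}.
    \neg (\Diamond p \land p) holds at t, so \Diamond \neg (\Diamond p \land p) is true at t.
      At t: \Diamond p \land p is false, so \neg (\Diamond p \land p) is true.
Satisfying worlds: {u, v, w, z, t}

u, v, w, z, t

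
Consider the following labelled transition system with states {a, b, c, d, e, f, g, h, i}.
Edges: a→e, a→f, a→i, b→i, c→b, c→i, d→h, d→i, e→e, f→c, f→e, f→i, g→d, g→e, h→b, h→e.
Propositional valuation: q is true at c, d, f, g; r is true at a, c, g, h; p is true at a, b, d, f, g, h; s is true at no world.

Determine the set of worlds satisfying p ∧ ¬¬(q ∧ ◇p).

Let φ = p ∧ ¬¬(q ∧ ◇p). Evaluate φ at each world:
  a (successors {e, f, i}): φ is false.
  b (successors {i}): φ is false.
  c (successors {b, i}): φ is false.
  d (successors {h, i}): φ is true.
  e (successors {e}): φ is false.
  f (successors {c, e, i}): φ is false.
  g (successors {d, e}): φ is true.
  h (successors {b, e}): φ is false.
  i (successors ∅): φ is false.
For instance, at c:
  At c: p is false, ¬¬(q ∧ ◇p) is true, so p ∧ ¬¬(q ∧ ◇p) is false.
    At c: ¬(q ∧ ◇p) is false, so ¬¬(q ∧ ◇p) is true.
      At c: q ∧ ◇p is true, so ¬(q ∧ ◇p) is false.
Satisfying worlds: {d, g}

d, g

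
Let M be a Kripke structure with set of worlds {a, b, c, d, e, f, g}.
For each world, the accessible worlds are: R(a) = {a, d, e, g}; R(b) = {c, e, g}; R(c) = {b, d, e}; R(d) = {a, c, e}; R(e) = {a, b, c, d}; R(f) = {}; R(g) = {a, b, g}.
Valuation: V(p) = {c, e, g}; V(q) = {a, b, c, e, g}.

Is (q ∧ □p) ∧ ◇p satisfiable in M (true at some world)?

Yes

Let φ = (q ∧ □p) ∧ ◇p. Evaluate φ at each world:
  a (successors {a, d, e, g}): φ is false.
  b (successors {c, e, g}): φ is true.
  c (successors {b, d, e}): φ is false.
  d (successors {a, c, e}): φ is false.
  e (successors {a, b, c, d}): φ is false.
  f (successors ∅): φ is false.
  g (successors {a, b, g}): φ is false.
Detail at b (witness):
  At b: q ∧ □p is true, ◇p is true, so (q ∧ □p) ∧ ◇p is true.
    At b: q is true, □p is true, so q ∧ □p is true.
      At b: □p requires p at every successor {c, e, g}.
        At c: p is true.
        At e: p is true.
        At g: p is true.
      So □p is true at b.
    At b: ◇p requires p at some successor in {c, e, g}.
      p holds at c, so ◇p is true at b.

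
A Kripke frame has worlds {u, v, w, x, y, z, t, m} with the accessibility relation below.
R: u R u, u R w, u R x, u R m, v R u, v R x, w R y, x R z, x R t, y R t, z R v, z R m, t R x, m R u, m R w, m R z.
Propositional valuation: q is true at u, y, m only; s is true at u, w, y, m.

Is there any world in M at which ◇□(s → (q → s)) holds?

Yes

Recall that □ψ holds at a world iff ψ holds at every accessible world, and ◇ψ holds iff ψ holds at some accessible world.
Let φ = ◇□(s → (q → s)). Evaluate φ at each world:
  u (successors {u, w, x, m}): φ is true.
  v (successors {u, x}): φ is true.
  w (successors {y}): φ is true.
  x (successors {z, t}): φ is true.
  y (successors {t}): φ is true.
  z (successors {v, m}): φ is true.
  t (successors {x}): φ is true.
  m (successors {u, w, z}): φ is true.
Detail at u (witness):
  At u: ◇□(s → (q → s)) requires □(s → (q → s)) at some successor in {u, w, x, m}.
    □(s → (q → s)) holds at u, so ◇□(s → (q → s)) is true at u.
      At u: □(s → (q → s)) requires s → (q → s) at every successor {u, w, x, m}.
        At u: s → (q → s) is true.
        At w: s → (q → s) is true.
        At x: s → (q → s) is true.
        At m: s → (q → s) is true.
      So □(s → (q → s)) is true at u.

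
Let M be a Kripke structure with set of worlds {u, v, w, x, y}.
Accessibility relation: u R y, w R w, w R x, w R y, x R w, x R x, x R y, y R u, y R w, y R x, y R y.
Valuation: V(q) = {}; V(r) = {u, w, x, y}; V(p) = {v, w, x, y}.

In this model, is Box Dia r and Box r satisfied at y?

Recall that Box ψ holds at a world iff ψ holds at every accessible world, and Dia ψ holds iff ψ holds at some accessible world.
At y: Box Dia r is true, Box r is true, so Box Dia r and Box r is true.
  At y: Box Dia r requires Dia r at every successor {u, w, x, y}.
    At u: Dia r is true.
    At w: Dia r is true.
    At x: Dia r is true.
    At y: Dia r is true.
  So Box Dia r is true at y.
  At y: Box r requires r at every successor {u, w, x, y}.
    At u: r is true.
    At w: r is true.
    At x: r is true.
    At y: r is true.
  So Box r is true at y.

Yes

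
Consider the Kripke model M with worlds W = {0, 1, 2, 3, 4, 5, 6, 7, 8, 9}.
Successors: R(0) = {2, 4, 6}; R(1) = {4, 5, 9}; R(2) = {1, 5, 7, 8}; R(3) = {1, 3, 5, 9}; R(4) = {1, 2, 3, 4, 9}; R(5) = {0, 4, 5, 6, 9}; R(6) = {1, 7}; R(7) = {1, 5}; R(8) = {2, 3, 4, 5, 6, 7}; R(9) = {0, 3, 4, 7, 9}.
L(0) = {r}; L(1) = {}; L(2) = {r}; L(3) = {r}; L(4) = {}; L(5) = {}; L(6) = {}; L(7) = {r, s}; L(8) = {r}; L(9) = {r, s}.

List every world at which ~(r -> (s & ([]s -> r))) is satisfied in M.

0, 2, 3, 8

Recall that []ψ holds at a world iff ψ holds at every accessible world, and <>ψ holds iff ψ holds at some accessible world.
Let φ = ~(r -> (s & ([]s -> r))). Evaluate φ at each world:
  0 (successors {2, 4, 6}): φ is true.
  1 (successors {4, 5, 9}): φ is false.
  2 (successors {1, 5, 7, 8}): φ is true.
  3 (successors {1, 3, 5, 9}): φ is true.
  4 (successors {1, 2, 3, 4, 9}): φ is false.
  5 (successors {0, 4, 5, 6, 9}): φ is false.
  6 (successors {1, 7}): φ is false.
  7 (successors {1, 5}): φ is false.
  8 (successors {2, 3, 4, 5, 6, 7}): φ is true.
  9 (successors {0, 3, 4, 7, 9}): φ is false.
For instance, at 8:
  At 8: r -> (s & ([]s -> r)) is false, so ~(r -> (s & ([]s -> r))) is true.
    At 8: r is true, s & ([]s -> r) is false, so r -> (s & ([]s -> r)) is false.
      At 8: s is false, []s -> r is true, so s & ([]s -> r) is false.
Satisfying worlds: {0, 2, 3, 8}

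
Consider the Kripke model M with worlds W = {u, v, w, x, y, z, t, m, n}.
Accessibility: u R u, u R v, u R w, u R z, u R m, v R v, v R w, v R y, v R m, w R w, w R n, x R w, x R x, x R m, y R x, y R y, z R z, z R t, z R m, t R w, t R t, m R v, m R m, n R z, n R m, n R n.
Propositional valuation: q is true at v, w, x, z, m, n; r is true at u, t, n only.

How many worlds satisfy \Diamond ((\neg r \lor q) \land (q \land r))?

Let φ = \Diamond ((\neg r \lor q) \land (q \land r)). Evaluate φ at each world:
  u (successors {u, v, w, z, m}): φ is false.
  v (successors {v, w, y, m}): φ is false.
  w (successors {w, n}): φ is true.
  x (successors {w, x, m}): φ is false.
  y (successors {x, y}): φ is false.
  z (successors {z, t, m}): φ is false.
  t (successors {w, t}): φ is false.
  m (successors {v, m}): φ is false.
  n (successors {z, m, n}): φ is true.
For instance, at y:
  At y: \Diamond ((\neg r \lor q) \land (q \land r)) requires (\neg r \lor q) \land (q \land r) at some successor in {x, y}.
    At x: (\neg r \lor q) \land (q \land r) is false.
    At y: (\neg r \lor q) \land (q \land r) is false.
  So \Diamond ((\neg r \lor q) \land (q \land r)) is false at y.
Satisfying worlds: {w, n}

2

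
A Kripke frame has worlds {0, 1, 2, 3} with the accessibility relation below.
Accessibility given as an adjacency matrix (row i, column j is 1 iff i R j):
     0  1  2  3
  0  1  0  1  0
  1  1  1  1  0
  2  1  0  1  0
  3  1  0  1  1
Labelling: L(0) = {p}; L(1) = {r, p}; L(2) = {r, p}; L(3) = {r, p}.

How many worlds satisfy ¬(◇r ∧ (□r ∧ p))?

Let φ = ¬(◇r ∧ (□r ∧ p)). Evaluate φ at each world:
  0 (successors {0, 2}): φ is true.
  1 (successors {0, 1, 2}): φ is true.
  2 (successors {0, 2}): φ is true.
  3 (successors {0, 2, 3}): φ is true.
For instance, at 3:
  At 3: ◇r ∧ (□r ∧ p) is false, so ¬(◇r ∧ (□r ∧ p)) is true.
    At 3: ◇r is true, □r ∧ p is false, so ◇r ∧ (□r ∧ p) is false.
      At 3: ◇r requires r at some successor in {0, 2, 3}.
        r holds at 2, so ◇r is true at 3.
      At 3: □r is false, p is true, so □r ∧ p is false.
Satisfying worlds: {0, 1, 2, 3}

4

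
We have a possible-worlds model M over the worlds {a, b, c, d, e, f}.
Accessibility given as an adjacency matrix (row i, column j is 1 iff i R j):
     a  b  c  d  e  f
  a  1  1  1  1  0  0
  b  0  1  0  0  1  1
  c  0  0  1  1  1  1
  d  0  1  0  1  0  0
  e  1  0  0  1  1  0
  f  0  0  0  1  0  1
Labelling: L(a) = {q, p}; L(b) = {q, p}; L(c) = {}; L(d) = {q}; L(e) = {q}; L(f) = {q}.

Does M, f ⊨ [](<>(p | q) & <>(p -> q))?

Yes

Recall that []ψ holds at a world iff ψ holds at every accessible world, and <>ψ holds iff ψ holds at some accessible world.
At f: [](<>(p | q) & <>(p -> q)) requires <>(p | q) & <>(p -> q) at every successor {d, f}.
    At d: <>(p | q) is true, <>(p -> q) is true, so <>(p | q) & <>(p -> q) is true.
      At d: <>(p | q) requires p | q at some successor in {b, d}.
        p | q holds at b, so <>(p | q) is true at d.
      At d: <>(p -> q) requires p -> q at some successor in {b, d}.
        p -> q holds at b, so <>(p -> q) is true at d.
    At f: <>(p | q) is true, <>(p -> q) is true, so <>(p | q) & <>(p -> q) is true.
      At f: <>(p | q) requires p | q at some successor in {d, f}.
        p | q holds at d, so <>(p | q) is true at f.
      At f: <>(p -> q) requires p -> q at some successor in {d, f}.
        p -> q holds at d, so <>(p -> q) is true at f.
So [](<>(p | q) & <>(p -> q)) is true at f.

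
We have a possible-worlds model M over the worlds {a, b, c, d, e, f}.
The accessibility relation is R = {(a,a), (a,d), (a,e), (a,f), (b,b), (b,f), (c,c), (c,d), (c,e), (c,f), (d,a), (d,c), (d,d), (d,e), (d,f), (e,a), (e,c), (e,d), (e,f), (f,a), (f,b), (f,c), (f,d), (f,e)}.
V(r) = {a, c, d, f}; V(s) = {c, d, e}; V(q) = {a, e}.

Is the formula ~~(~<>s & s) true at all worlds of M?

Let φ = ~~(~<>s & s). Evaluate φ at each world:
  a (successors {a, d, e, f}): φ is false.
  b (successors {b, f}): φ is false.
  c (successors {c, d, e, f}): φ is false.
  d (successors {a, c, d, e, f}): φ is false.
  e (successors {a, c, d, f}): φ is false.
  f (successors {a, b, c, d, e}): φ is false.
Detail at a (counterexample):
  At a: ~(~<>s & s) is true, so ~~(~<>s & s) is false.
    At a: ~<>s & s is false, so ~(~<>s & s) is true.
      At a: ~<>s is false, s is false, so ~<>s & s is false.

No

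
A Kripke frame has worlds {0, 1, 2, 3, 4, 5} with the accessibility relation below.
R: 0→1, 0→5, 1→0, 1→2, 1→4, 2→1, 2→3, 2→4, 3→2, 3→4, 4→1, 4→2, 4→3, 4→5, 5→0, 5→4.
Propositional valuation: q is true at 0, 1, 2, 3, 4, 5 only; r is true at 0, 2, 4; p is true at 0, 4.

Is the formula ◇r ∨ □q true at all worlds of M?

Yes

Let φ = ◇r ∨ □q. Evaluate φ at each world:
  0 (successors {1, 5}): φ is true.
  1 (successors {0, 2, 4}): φ is true.
  2 (successors {1, 3, 4}): φ is true.
  3 (successors {2, 4}): φ is true.
  4 (successors {1, 2, 3, 5}): φ is true.
  5 (successors {0, 4}): φ is true.
For instance, at 1:
  At 1: ◇r is true, □q is true, so ◇r ∨ □q is true.
    At 1: ◇r requires r at some successor in {0, 2, 4}.
      r holds at 0, so ◇r is true at 1.
    At 1: □q requires q at every successor {0, 2, 4}.
      At 0: q is true.
      At 2: q is true.
      At 4: q is true.
    So □q is true at 1.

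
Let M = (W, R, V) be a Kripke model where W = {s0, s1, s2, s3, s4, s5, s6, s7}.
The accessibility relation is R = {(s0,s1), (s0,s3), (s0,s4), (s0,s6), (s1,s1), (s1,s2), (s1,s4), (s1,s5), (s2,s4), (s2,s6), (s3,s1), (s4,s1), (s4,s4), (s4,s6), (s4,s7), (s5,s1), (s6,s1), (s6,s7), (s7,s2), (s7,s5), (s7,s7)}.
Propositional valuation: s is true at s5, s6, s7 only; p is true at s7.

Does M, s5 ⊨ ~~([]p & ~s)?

No

Recall that []ψ holds at a world iff ψ holds at every accessible world, and <>ψ holds iff ψ holds at some accessible world.
At s5: ~([]p & ~s) is true, so ~~([]p & ~s) is false.
  At s5: []p & ~s is false, so ~([]p & ~s) is true.
    At s5: []p is false, ~s is false, so []p & ~s is false.
      At s5: []p requires p at every successor {s1}.
        p fails at s1, so []p is false at s5.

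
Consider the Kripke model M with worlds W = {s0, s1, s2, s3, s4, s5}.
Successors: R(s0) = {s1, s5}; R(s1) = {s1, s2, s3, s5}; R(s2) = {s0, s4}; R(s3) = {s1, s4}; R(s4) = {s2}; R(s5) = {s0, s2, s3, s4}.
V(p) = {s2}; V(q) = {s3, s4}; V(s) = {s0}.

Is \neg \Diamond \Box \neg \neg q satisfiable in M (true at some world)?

Yes

Let φ = \neg \Diamond \Box \neg \neg q. Evaluate φ at each world:
  s0 (successors {s1, s5}): φ is true.
  s1 (successors {s1, s2, s3, s5}): φ is true.
  s2 (successors {s0, s4}): φ is true.
  s3 (successors {s1, s4}): φ is true.
  s4 (successors {s2}): φ is true.
  s5 (successors {s0, s2, s3, s4}): φ is true.
Detail at s0 (witness):
  At s0: \Diamond \Box \neg \neg q is false, so \neg \Diamond \Box \neg \neg q is true.
    At s0: \Diamond \Box \neg \neg q requires \Box \neg \neg q at some successor in {s1, s5}.
      At s1: \Box \neg \neg q is false.
      At s5: \Box \neg \neg q is false.
    So \Diamond \Box \neg \neg q is false at s0.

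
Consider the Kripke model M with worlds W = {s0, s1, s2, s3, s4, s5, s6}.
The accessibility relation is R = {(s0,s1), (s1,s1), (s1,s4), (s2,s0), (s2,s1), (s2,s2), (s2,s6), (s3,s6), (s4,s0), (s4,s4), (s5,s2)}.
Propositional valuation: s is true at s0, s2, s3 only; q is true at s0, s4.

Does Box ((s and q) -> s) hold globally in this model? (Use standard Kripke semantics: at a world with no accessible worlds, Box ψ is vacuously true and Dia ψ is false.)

Let φ = Box ((s and q) -> s). Evaluate φ at each world:
  s0 (successors {s1}): φ is true.
  s1 (successors {s1, s4}): φ is true.
  s2 (successors {s0, s1, s2, s6}): φ is true.
  s3 (successors {s6}): φ is true.
  s4 (successors {s0, s4}): φ is true.
  s5 (successors {s2}): φ is true.
  s6 (successors ∅): φ is true.
For instance, at s2:
  At s2: Box ((s and q) -> s) requires (s and q) -> s at every successor {s0, s1, s2, s6}.
    At s0: (s and q) -> s is true.
    At s1: (s and q) -> s is true.
    At s2: (s and q) -> s is true.
    At s6: (s and q) -> s is true.
  So Box ((s and q) -> s) is true at s2.

Yes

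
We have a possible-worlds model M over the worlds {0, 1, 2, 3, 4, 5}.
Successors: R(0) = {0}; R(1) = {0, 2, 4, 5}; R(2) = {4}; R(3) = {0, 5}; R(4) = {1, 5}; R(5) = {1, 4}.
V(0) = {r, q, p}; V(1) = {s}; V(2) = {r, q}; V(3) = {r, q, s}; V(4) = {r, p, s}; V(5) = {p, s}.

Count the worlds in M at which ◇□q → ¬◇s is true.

4

Let φ = ◇□q → ¬◇s. Evaluate φ at each world:
  0 (successors {0}): φ is true.
  1 (successors {0, 2, 4, 5}): φ is false.
  2 (successors {4}): φ is true.
  3 (successors {0, 5}): φ is false.
  4 (successors {1, 5}): φ is true.
  5 (successors {1, 4}): φ is true.
For instance, at 3:
  At 3: ◇□q is true, ¬◇s is false, so ◇□q → ¬◇s is false.
    At 3: ◇□q requires □q at some successor in {0, 5}.
      □q holds at 0, so ◇□q is true at 3.
    At 3: ◇s is true, so ¬◇s is false.
      At 3: ◇s requires s at some successor in {0, 5}.
        s holds at 5, so ◇s is true at 3.
Satisfying worlds: {0, 2, 4, 5}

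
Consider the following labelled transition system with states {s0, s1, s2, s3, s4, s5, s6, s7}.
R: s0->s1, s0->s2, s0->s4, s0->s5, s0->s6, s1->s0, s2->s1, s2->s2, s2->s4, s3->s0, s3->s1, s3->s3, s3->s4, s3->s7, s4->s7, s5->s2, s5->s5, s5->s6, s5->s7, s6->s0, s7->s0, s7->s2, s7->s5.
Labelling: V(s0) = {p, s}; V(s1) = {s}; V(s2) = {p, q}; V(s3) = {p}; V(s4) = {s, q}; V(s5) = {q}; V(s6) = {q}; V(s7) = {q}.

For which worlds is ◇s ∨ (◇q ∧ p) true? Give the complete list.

s0, s1, s2, s3, s6, s7

Let φ = ◇s ∨ (◇q ∧ p). Evaluate φ at each world:
  s0 (successors {s1, s2, s4, s5, s6}): φ is true.
  s1 (successors {s0}): φ is true.
  s2 (successors {s1, s2, s4}): φ is true.
  s3 (successors {s0, s1, s3, s4, s7}): φ is true.
  s4 (successors {s7}): φ is false.
  s5 (successors {s2, s5, s6, s7}): φ is false.
  s6 (successors {s0}): φ is true.
  s7 (successors {s0, s2, s5}): φ is true.
For instance, at s7:
  At s7: ◇s is true, ◇q ∧ p is false, so ◇s ∨ (◇q ∧ p) is true.
    At s7: ◇s requires s at some successor in {s0, s2, s5}.
      s holds at s0, so ◇s is true at s7.
    At s7: ◇q is true, p is false, so ◇q ∧ p is false.
      At s7: ◇q requires q at some successor in {s0, s2, s5}.
        q holds at s2, so ◇q is true at s7.
Satisfying worlds: {s0, s1, s2, s3, s6, s7}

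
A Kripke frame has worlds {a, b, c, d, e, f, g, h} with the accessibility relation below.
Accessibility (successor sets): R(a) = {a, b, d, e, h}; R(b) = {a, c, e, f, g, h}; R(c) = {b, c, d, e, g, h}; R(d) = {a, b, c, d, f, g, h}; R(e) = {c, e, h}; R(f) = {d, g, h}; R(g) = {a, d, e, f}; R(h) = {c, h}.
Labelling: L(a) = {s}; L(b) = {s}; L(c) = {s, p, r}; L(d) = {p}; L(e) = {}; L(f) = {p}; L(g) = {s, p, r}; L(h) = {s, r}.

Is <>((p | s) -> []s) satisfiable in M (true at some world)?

Yes

Let φ = <>((p | s) -> []s). Evaluate φ at each world:
  a (successors {a, b, d, e, h}): φ is true.
  b (successors {a, c, e, f, g, h}): φ is true.
  c (successors {b, c, d, e, g, h}): φ is true.
  d (successors {a, b, c, d, f, g, h}): φ is true.
  e (successors {c, e, h}): φ is true.
  f (successors {d, g, h}): φ is true.
  g (successors {a, d, e, f}): φ is true.
  h (successors {c, h}): φ is true.
Detail at a (witness):
  At a: <>((p | s) -> []s) requires (p | s) -> []s at some successor in {a, b, d, e, h}.
    (p | s) -> []s holds at e, so <>((p | s) -> []s) is true at a.
      At e: p | s is false, []s is false, so (p | s) -> []s is true.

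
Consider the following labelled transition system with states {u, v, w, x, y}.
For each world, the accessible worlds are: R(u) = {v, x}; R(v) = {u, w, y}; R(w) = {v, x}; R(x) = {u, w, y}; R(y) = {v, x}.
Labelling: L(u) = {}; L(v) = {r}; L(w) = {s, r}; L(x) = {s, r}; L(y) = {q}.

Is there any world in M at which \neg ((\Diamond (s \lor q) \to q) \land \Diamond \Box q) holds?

Yes

Let φ = \neg ((\Diamond (s \lor q) \to q) \land \Diamond \Box q). Evaluate φ at each world:
  u (successors {v, x}): φ is true.
  v (successors {u, w, y}): φ is true.
  w (successors {v, x}): φ is true.
  x (successors {u, w, y}): φ is true.
  y (successors {v, x}): φ is true.
Detail at u (witness):
  At u: (\Diamond (s \lor q) \to q) \land \Diamond \Box q is false, so \neg ((\Diamond (s \lor q) \to q) \land \Diamond \Box q) is true.
    At u: \Diamond (s \lor q) \to q is false, \Diamond \Box q is false, so (\Diamond (s \lor q) \to q) \land \Diamond \Box q is false.
      At u: \Diamond (s \lor q) is true, q is false, so \Diamond (s \lor q) \to q is false.
      At u: \Diamond \Box q requires \Box q at some successor in {v, x}.
        At v: \Box q is false.
        At x: \Box q is false.
      So \Diamond \Box q is false at u.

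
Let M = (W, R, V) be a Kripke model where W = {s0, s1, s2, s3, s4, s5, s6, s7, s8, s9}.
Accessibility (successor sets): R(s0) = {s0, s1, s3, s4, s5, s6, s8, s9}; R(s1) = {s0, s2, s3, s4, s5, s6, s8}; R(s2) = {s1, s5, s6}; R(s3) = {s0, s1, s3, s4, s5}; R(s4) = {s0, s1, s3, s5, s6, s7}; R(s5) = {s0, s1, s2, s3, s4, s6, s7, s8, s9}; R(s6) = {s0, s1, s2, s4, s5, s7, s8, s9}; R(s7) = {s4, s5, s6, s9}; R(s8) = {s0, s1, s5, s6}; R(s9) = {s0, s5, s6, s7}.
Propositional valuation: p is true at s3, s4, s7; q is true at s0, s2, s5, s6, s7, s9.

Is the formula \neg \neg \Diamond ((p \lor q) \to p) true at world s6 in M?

Yes

Recall that \Diamond ψ holds at a world iff ψ holds at some accessible world.
At s6: \neg \Diamond ((p \lor q) \to p) is false, so \neg \neg \Diamond ((p \lor q) \to p) is true.
  At s6: \Diamond ((p \lor q) \to p) is true, so \neg \Diamond ((p \lor q) \to p) is false.
    At s6: \Diamond ((p \lor q) \to p) requires (p \lor q) \to p at some successor in {s0, s1, s2, s4, s5, s7, s8, s9}.
      (p \lor q) \to p holds at s1, so \Diamond ((p \lor q) \to p) is true at s6.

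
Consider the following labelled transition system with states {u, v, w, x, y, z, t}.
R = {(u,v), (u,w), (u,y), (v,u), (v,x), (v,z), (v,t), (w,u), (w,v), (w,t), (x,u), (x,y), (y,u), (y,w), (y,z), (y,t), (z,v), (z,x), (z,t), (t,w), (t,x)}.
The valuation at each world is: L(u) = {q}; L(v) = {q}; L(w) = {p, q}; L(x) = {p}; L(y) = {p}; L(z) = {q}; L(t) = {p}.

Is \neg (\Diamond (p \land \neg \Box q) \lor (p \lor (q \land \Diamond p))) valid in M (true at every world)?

Let φ = \neg (\Diamond (p \land \neg \Box q) \lor (p \lor (q \land \Diamond p))). Evaluate φ at each world:
  u (successors {v, w, y}): φ is false.
  v (successors {u, x, z, t}): φ is false.
  w (successors {u, v, t}): φ is false.
  x (successors {u, y}): φ is false.
  y (successors {u, w, z, t}): φ is false.
  z (successors {v, x, t}): φ is false.
  t (successors {w, x}): φ is false.
Detail at u (counterexample):
  At u: \Diamond (p \land \neg \Box q) \lor (p \lor (q \land \Diamond p)) is true, so \neg (\Diamond (p \land \neg \Box q) \lor (p \lor (q \land \Diamond p))) is false.
    At u: \Diamond (p \land \neg \Box q) is true, p \lor (q \land \Diamond p) is true, so \Diamond (p \land \neg \Box q) \lor (p \lor (q \land \Diamond p)) is true.
      At u: \Diamond (p \land \neg \Box q) requires p \land \neg \Box q at some successor in {v, w, y}.
        p \land \neg \Box q holds at w, so \Diamond (p \land \neg \Box q) is true at u.
      At u: p is false, q \land \Diamond p is true, so p \lor (q \land \Diamond p) is true.

No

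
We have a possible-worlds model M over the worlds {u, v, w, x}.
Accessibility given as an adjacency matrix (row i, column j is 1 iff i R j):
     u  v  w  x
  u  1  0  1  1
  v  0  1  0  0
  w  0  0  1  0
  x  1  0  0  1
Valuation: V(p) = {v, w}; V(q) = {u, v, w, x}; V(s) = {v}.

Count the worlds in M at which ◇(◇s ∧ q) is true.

Recall that ◇ψ holds at a world iff ψ holds at some accessible world.
Let φ = ◇(◇s ∧ q). Evaluate φ at each world:
  u (successors {u, w, x}): φ is false.
  v (successors {v}): φ is true.
  w (successors {w}): φ is false.
  x (successors {u, x}): φ is false.
For instance, at w:
  At w: ◇(◇s ∧ q) requires ◇s ∧ q at some successor in {w}.
    At w: ◇s ∧ q is false.
  So ◇(◇s ∧ q) is false at w.
Satisfying worlds: {v}

1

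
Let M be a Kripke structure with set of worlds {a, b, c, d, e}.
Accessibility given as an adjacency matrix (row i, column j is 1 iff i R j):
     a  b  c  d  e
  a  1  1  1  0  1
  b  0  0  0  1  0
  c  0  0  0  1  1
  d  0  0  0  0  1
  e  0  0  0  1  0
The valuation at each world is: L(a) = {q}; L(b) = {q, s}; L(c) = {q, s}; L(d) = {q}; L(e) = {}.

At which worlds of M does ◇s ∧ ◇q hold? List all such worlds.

Recall that ◇ψ holds at a world iff ψ holds at some accessible world.
Let φ = ◇s ∧ ◇q. Evaluate φ at each world:
  a (successors {a, b, c, e}): φ is true.
  b (successors {d}): φ is false.
  c (successors {d, e}): φ is false.
  d (successors {e}): φ is false.
  e (successors {d}): φ is false.
For instance, at c:
  At c: ◇s is false, ◇q is true, so ◇s ∧ ◇q is false.
    At c: ◇s requires s at some successor in {d, e}.
      At d: s is false.
      At e: s is false.
    So ◇s is false at c.
    At c: ◇q requires q at some successor in {d, e}.
      q holds at d, so ◇q is true at c.
Satisfying worlds: {a}

a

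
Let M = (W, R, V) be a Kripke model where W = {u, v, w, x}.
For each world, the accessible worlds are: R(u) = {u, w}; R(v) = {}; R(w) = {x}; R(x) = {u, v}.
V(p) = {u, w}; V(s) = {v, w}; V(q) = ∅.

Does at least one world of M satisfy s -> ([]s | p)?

Let φ = s -> ([]s | p). Evaluate φ at each world:
  u (successors {u, w}): φ is true.
  v (successors ∅): φ is true.
  w (successors {x}): φ is true.
  x (successors {u, v}): φ is true.
Detail at u (witness):
  At u: s is false, []s | p is true, so s -> ([]s | p) is true.
    At u: []s is false, p is true, so []s | p is true.
      At u: []s requires s at every successor {u, w}.
        s fails at u, so []s is false at u.

Yes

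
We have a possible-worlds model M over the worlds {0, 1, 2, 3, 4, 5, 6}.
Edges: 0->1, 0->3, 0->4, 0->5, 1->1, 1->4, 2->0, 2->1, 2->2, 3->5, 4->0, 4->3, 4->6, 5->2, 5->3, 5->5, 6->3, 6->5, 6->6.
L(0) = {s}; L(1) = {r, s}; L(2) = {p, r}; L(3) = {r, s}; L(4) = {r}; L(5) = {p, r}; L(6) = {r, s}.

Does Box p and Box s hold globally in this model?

No

Let φ = Box p and Box s. Evaluate φ at each world:
  0 (successors {1, 3, 4, 5}): φ is false.
  1 (successors {1, 4}): φ is false.
  2 (successors {0, 1, 2}): φ is false.
  3 (successors {5}): φ is false.
  4 (successors {0, 3, 6}): φ is false.
  5 (successors {2, 3, 5}): φ is false.
  6 (successors {3, 5, 6}): φ is false.
Detail at 0 (counterexample):
  At 0: Box p is false, Box s is false, so Box p and Box s is false.
    At 0: Box p requires p at every successor {1, 3, 4, 5}.
      p fails at 1, so Box p is false at 0.
    At 0: Box s requires s at every successor {1, 3, 4, 5}.
      s fails at 4, so Box s is false at 0.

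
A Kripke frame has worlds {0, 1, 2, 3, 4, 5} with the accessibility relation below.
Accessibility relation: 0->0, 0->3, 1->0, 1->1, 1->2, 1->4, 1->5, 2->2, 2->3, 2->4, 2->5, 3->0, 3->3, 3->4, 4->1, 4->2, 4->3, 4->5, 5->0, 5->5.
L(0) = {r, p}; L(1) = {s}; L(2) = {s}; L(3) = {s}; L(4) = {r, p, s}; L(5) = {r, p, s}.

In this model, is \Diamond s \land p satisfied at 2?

No

At 2: \Diamond s is true, p is false, so \Diamond s \land p is false.
  At 2: \Diamond s requires s at some successor in {2, 3, 4, 5}.
    s holds at 2, so \Diamond s is true at 2.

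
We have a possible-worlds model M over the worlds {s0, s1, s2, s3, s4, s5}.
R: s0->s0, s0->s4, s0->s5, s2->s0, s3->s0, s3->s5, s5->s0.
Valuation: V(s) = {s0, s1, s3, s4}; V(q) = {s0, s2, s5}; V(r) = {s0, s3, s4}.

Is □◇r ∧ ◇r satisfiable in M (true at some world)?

Yes

Let φ = □◇r ∧ ◇r. Evaluate φ at each world:
  s0 (successors {s0, s4, s5}): φ is false.
  s1 (successors ∅): φ is false.
  s2 (successors {s0}): φ is true.
  s3 (successors {s0, s5}): φ is true.
  s4 (successors ∅): φ is false.
  s5 (successors {s0}): φ is true.
Detail at s2 (witness):
  At s2: □◇r is true, ◇r is true, so □◇r ∧ ◇r is true.
    At s2: □◇r requires ◇r at every successor {s0}.
      At s0: ◇r is true.
    So □◇r is true at s2.
    At s2: ◇r requires r at some successor in {s0}.
      r holds at s0, so ◇r is true at s2.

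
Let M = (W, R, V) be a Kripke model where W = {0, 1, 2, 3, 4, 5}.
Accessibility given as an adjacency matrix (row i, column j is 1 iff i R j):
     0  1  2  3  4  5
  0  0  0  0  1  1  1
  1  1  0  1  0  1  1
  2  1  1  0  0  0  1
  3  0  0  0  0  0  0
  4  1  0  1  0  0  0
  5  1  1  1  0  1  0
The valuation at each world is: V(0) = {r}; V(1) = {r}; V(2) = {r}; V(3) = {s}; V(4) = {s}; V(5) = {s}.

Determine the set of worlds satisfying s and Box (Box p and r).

Let φ = s and Box (Box p and r). Evaluate φ at each world:
  0 (successors {3, 4, 5}): φ is false.
  1 (successors {0, 2, 4, 5}): φ is false.
  2 (successors {0, 1, 5}): φ is false.
  3 (successors ∅): φ is true.
  4 (successors {0, 2}): φ is false.
  5 (successors {0, 1, 2, 4}): φ is false.
For instance, at 1:
  At 1: s is false, Box (Box p and r) is false, so s and Box (Box p and r) is false.
    At 1: Box (Box p and r) requires Box p and r at every successor {0, 2, 4, 5}.
      Box p and r fails at 0, so Box (Box p and r) is false at 1.
Satisfying worlds: {3}

3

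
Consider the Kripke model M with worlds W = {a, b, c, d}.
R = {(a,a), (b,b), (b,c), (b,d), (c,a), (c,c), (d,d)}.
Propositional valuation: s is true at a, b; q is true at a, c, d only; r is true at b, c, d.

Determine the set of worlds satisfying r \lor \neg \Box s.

b, c, d

Recall that \Box ψ holds at a world iff ψ holds at every accessible world, and \Diamond ψ holds iff ψ holds at some accessible world.
Let φ = r \lor \neg \Box s. Evaluate φ at each world:
  a (successors {a}): φ is false.
  b (successors {b, c, d}): φ is true.
  c (successors {a, c}): φ is true.
  d (successors {d}): φ is true.
For instance, at b:
  At b: r is true, \neg \Box s is true, so r \lor \neg \Box s is true.
    At b: \Box s is false, so \neg \Box s is true.
      At b: \Box s requires s at every successor {b, c, d}.
        s fails at c, so \Box s is false at b.
Satisfying worlds: {b, c, d}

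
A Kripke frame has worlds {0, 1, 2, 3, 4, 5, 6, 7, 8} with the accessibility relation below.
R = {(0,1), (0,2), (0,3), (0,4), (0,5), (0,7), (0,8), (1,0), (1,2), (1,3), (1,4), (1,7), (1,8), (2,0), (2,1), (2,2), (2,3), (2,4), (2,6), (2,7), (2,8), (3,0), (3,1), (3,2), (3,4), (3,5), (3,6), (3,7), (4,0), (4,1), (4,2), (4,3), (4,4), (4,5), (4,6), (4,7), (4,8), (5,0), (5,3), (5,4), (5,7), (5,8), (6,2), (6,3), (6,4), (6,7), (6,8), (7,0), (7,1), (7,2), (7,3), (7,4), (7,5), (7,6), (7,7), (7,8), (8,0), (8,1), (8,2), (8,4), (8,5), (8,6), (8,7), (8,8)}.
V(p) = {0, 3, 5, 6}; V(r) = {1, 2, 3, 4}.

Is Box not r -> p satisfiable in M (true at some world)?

Recall that Box ψ holds at a world iff ψ holds at every accessible world, and Dia ψ holds iff ψ holds at some accessible world.
Let φ = Box not r -> p. Evaluate φ at each world:
  0 (successors {1, 2, 3, 4, 5, 7, 8}): φ is true.
  1 (successors {0, 2, 3, 4, 7, 8}): φ is true.
  2 (successors {0, 1, 2, 3, 4, 6, 7, 8}): φ is true.
  3 (successors {0, 1, 2, 4, 5, 6, 7}): φ is true.
  4 (successors {0, 1, 2, 3, 4, 5, 6, 7, 8}): φ is true.
  5 (successors {0, 3, 4, 7, 8}): φ is true.
  6 (successors {2, 3, 4, 7, 8}): φ is true.
  7 (successors {0, 1, 2, 3, 4, 5, 6, 7, 8}): φ is true.
  8 (successors {0, 1, 2, 4, 5, 6, 7, 8}): φ is true.
Detail at 0 (witness):
  At 0: Box not r is false, p is true, so Box not r -> p is true.
    At 0: Box not r requires not r at every successor {1, 2, 3, 4, 5, 7, 8}.
      not r fails at 1, so Box not r is false at 0.

Yes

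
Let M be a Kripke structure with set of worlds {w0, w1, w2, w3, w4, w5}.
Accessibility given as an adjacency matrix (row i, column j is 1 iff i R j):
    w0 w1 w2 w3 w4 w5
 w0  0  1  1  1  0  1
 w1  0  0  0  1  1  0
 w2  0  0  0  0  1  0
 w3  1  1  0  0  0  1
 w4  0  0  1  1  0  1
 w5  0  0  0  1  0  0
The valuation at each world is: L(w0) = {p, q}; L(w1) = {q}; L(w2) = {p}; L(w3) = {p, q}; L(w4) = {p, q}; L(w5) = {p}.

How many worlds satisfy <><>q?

6

Let φ = <><>q. Evaluate φ at each world:
  w0 (successors {w1, w2, w3, w5}): φ is true.
  w1 (successors {w3, w4}): φ is true.
  w2 (successors {w4}): φ is true.
  w3 (successors {w0, w1, w5}): φ is true.
  w4 (successors {w2, w3, w5}): φ is true.
  w5 (successors {w3}): φ is true.
For instance, at w3:
  At w3: <><>q requires <>q at some successor in {w0, w1, w5}.
    <>q holds at w0, so <><>q is true at w3.
      At w0: <>q requires q at some successor in {w1, w2, w3, w5}.
        q holds at w1, so <>q is true at w0.
Satisfying worlds: {w0, w1, w2, w3, w4, w5}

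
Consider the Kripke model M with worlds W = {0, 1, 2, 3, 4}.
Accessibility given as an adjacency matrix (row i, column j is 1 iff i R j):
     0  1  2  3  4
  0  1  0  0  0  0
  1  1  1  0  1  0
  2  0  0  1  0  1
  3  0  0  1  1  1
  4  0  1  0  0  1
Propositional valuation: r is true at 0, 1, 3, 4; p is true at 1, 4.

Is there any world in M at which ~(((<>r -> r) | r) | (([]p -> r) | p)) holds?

Let φ = ~(((<>r -> r) | r) | (([]p -> r) | p)). Evaluate φ at each world:
  0 (successors {0}): φ is false.
  1 (successors {0, 1, 3}): φ is false.
  2 (successors {2, 4}): φ is false.
  3 (successors {2, 3, 4}): φ is false.
  4 (successors {1, 4}): φ is false.
For instance, at 1:
  At 1: ((<>r -> r) | r) | (([]p -> r) | p) is true, so ~(((<>r -> r) | r) | (([]p -> r) | p)) is false.
    At 1: (<>r -> r) | r is true, ([]p -> r) | p is true, so ((<>r -> r) | r) | (([]p -> r) | p) is true.
      At 1: <>r -> r is true, r is true, so (<>r -> r) | r is true.
      At 1: []p -> r is true, p is true, so ([]p -> r) | p is true.

No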